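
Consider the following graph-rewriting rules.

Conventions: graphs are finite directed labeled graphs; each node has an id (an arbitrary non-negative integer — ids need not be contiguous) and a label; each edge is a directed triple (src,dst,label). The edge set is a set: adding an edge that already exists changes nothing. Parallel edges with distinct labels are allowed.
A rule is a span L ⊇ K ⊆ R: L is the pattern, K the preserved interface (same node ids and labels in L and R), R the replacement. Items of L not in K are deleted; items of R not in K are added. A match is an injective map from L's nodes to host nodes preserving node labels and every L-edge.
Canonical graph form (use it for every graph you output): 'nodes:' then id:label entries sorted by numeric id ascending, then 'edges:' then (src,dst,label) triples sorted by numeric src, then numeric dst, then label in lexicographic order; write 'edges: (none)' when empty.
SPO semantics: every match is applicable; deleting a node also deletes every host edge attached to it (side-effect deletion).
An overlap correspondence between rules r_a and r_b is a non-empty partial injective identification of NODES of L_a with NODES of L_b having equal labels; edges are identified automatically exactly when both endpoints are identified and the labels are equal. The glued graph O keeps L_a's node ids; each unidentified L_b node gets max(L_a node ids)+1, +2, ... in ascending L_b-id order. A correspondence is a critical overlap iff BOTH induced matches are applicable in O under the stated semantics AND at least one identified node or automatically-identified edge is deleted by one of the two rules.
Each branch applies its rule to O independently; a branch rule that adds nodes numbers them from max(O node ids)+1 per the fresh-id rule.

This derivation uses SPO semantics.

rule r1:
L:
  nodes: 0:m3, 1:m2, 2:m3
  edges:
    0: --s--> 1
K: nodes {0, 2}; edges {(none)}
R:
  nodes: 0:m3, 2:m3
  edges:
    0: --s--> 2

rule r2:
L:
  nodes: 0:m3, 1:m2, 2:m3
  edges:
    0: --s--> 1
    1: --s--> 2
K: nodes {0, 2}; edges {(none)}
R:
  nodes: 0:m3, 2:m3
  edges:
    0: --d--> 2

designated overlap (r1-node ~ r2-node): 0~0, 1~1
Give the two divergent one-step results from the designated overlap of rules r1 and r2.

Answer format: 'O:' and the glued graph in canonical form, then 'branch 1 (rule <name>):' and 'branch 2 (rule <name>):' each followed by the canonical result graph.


O:
nodes: 0:m3, 1:m2, 2:m3, 3:m3
edges: (0,1,s); (1,3,s)
branch 1 (rule r1):
nodes: 0:m3, 2:m3, 3:m3
edges: (0,2,s)
branch 2 (rule r2):
nodes: 0:m3, 2:m3, 3:m3
edges: (0,3,d)


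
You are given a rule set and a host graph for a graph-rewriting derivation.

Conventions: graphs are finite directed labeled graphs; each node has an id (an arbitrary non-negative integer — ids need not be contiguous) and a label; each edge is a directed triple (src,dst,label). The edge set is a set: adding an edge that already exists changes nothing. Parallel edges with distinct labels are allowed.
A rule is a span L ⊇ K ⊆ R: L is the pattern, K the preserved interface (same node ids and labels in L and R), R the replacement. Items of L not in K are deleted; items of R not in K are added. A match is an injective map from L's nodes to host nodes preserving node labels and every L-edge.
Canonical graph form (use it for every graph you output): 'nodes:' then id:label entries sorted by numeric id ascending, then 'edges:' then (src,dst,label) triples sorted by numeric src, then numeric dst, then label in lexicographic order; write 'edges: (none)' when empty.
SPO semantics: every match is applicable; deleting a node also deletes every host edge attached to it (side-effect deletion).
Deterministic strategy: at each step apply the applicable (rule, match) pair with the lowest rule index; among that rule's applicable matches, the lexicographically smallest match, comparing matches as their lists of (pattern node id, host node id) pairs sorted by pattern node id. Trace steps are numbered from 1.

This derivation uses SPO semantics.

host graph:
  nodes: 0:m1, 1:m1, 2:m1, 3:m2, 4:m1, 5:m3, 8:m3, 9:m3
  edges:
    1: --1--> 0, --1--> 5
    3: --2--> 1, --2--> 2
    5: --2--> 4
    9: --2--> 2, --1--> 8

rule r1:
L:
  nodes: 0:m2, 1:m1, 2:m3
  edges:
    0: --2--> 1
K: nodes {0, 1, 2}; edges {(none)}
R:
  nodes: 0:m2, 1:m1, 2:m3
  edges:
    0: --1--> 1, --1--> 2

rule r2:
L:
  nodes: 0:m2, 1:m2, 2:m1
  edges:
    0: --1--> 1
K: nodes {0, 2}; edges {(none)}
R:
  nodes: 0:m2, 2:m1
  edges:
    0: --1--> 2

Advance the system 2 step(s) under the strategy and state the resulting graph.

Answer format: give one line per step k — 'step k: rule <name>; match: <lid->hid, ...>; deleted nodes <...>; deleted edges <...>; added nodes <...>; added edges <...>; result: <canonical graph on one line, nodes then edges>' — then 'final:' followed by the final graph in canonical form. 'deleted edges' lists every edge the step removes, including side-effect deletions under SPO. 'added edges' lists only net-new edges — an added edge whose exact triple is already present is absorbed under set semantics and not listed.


step 1: rule r1; match: 0->3, 1->1, 2->5; deleted nodes (none); deleted edges (3,1,2); added nodes (none); added edges (3,1,1); (3,5,1); result: nodes: 0:m1, 1:m1, 2:m1, 3:m2, 4:m1, 5:m3, 8:m3, 9:m3 edges: (1,0,1); (1,5,1); (3,1,1); (3,2,2); (3,5,1); (5,4,2); (9,2,2); (9,8,1)
step 2: rule r1; match: 0->3, 1->2, 2->5; deleted nodes (none); deleted edges (3,2,2); added nodes (none); added edges (3,2,1); result: nodes: 0:m1, 1:m1, 2:m1, 3:m2, 4:m1, 5:m3, 8:m3, 9:m3 edges: (1,0,1); (1,5,1); (3,1,1); (3,2,1); (3,5,1); (5,4,2); (9,2,2); (9,8,1)
final:
nodes: 0:m1, 1:m1, 2:m1, 3:m2, 4:m1, 5:m3, 8:m3, 9:m3
edges: (1,0,1); (1,5,1); (3,1,1); (3,2,1); (3,5,1); (5,4,2); (9,2,2); (9,8,1)


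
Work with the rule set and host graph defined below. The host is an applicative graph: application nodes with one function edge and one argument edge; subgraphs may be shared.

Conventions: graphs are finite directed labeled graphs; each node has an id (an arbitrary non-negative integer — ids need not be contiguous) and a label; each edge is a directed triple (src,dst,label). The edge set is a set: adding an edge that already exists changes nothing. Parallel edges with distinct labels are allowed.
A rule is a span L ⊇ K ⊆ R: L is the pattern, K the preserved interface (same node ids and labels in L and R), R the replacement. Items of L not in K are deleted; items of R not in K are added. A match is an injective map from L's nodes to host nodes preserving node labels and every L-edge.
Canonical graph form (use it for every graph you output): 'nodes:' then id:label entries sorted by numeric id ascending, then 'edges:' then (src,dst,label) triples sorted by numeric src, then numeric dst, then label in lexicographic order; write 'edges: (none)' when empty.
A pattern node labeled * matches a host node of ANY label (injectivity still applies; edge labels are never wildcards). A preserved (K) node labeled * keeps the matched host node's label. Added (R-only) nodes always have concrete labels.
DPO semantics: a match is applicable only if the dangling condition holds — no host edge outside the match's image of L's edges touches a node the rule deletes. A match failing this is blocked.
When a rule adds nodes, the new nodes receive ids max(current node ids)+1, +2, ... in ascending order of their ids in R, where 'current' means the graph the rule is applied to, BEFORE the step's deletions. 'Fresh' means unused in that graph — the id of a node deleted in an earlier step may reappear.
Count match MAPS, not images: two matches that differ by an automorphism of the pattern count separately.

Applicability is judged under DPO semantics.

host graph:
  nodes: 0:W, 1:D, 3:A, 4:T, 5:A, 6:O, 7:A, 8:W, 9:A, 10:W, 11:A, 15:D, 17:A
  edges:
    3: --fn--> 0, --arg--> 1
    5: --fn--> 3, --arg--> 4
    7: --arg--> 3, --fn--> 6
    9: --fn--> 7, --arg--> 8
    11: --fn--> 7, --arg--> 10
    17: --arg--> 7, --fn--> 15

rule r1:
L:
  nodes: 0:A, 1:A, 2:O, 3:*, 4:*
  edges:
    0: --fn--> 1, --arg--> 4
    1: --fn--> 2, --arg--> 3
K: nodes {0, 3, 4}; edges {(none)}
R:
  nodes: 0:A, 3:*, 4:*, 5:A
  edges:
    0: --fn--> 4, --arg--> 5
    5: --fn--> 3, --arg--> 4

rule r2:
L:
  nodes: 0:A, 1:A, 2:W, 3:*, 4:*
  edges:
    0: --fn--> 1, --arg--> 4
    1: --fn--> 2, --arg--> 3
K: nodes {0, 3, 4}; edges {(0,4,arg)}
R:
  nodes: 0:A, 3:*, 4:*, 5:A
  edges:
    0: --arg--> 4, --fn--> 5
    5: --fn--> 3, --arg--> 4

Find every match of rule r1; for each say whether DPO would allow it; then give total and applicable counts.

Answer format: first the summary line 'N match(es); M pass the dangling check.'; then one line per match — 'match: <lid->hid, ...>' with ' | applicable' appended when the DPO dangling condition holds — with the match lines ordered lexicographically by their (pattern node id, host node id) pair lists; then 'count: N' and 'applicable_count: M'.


2 match(es); 0 pass the dangling check.
match: 0->9, 1->7, 2->6, 3->3, 4->8
match: 0->11, 1->7, 2->6, 3->3, 4->10
count: 2
applicable_count: 0


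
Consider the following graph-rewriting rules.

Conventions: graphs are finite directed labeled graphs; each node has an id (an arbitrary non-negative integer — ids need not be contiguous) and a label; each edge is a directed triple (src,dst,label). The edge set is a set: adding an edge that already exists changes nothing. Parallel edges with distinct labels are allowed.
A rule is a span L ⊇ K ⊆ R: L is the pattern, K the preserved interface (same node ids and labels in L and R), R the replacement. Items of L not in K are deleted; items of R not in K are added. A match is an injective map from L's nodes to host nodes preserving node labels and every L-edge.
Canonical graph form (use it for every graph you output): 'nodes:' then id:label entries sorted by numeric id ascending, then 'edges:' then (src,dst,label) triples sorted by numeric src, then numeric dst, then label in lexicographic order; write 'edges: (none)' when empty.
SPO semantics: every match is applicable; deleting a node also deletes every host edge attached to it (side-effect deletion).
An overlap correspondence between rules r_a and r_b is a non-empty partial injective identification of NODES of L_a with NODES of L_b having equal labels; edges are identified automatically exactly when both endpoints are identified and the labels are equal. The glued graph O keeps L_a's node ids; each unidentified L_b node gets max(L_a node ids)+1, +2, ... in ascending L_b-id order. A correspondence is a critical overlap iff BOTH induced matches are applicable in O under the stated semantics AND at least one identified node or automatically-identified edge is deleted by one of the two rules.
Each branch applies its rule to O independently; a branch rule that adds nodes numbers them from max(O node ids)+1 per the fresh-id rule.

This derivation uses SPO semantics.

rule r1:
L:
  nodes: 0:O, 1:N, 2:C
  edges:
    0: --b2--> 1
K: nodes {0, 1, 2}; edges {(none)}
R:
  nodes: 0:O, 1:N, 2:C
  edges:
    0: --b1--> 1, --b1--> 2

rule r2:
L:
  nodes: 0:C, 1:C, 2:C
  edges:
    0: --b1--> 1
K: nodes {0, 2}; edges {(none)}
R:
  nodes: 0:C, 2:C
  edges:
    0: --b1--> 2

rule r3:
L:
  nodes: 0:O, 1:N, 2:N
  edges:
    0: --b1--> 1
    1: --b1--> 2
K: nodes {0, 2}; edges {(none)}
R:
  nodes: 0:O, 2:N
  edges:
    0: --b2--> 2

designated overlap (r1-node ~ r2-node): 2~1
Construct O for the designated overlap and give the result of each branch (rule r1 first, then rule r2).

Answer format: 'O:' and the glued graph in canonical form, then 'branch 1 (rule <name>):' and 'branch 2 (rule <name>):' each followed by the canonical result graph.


O:
nodes: 0:O, 1:N, 2:C, 3:C, 4:C
edges: (0,1,b2); (3,2,b1)
branch 1 (rule r1):
nodes: 0:O, 1:N, 2:C, 3:C, 4:C
edges: (0,1,b1); (0,2,b1); (3,2,b1)
branch 2 (rule r2):
nodes: 0:O, 1:N, 3:C, 4:C
edges: (0,1,b2); (3,4,b1)


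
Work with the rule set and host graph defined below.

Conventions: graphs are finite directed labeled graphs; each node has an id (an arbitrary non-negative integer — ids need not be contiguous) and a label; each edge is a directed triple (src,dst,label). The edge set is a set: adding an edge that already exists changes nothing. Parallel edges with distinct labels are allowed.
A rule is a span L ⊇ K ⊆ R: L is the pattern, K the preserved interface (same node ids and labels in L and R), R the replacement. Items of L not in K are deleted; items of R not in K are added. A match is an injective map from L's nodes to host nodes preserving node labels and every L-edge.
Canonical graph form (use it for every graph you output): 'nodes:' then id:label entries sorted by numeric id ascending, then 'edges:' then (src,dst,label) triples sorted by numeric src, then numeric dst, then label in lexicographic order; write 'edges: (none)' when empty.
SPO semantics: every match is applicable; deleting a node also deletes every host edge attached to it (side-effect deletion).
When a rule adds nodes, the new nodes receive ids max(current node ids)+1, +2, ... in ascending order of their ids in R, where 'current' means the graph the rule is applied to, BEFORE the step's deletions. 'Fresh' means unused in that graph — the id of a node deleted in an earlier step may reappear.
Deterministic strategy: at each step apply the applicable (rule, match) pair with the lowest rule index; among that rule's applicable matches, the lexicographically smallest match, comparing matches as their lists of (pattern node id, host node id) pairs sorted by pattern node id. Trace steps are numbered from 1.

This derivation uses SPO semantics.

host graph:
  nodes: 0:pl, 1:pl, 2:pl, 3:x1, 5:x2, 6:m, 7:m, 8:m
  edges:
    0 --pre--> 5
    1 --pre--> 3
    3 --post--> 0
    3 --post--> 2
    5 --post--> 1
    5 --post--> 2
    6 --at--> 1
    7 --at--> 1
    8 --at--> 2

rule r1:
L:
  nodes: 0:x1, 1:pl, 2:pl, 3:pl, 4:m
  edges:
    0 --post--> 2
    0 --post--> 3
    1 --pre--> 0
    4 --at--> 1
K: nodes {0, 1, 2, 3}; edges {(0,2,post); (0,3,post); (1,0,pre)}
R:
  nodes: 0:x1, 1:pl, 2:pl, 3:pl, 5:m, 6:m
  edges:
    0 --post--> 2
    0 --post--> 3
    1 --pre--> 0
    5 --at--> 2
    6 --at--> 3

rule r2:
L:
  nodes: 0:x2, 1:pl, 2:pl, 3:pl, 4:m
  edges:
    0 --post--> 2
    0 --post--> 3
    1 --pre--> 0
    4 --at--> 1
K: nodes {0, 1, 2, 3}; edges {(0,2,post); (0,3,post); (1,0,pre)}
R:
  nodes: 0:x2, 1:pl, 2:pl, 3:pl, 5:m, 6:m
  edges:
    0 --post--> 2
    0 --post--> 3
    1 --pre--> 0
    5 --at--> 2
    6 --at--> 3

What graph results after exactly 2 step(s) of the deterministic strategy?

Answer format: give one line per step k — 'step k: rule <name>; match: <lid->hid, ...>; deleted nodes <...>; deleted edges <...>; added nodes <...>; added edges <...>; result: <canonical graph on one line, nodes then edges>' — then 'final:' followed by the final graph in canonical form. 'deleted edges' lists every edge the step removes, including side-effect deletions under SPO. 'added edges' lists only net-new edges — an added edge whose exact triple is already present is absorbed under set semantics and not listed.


step 1: rule r1; match: 0->3, 1->1, 2->0, 3->2, 4->6; deleted nodes 6; deleted edges (6,1,at); added nodes 9, 10; added edges (9,0,at); (10,2,at); result: nodes: 0:pl, 1:pl, 2:pl, 3:x1, 5:x2, 7:m, 8:m, 9:m, 10:m edges: (0,5,pre); (1,3,pre); (3,0,post); (3,2,post); (5,1,post); (5,2,post); (7,1,at); (8,2,at); (9,0,at); (10,2,at)
step 2: rule r1; match: 0->3, 1->1, 2->0, 3->2, 4->7; deleted nodes 7; deleted edges (7,1,at); added nodes 11, 12; added edges (11,0,at); (12,2,at); result: nodes: 0:pl, 1:pl, 2:pl, 3:x1, 5:x2, 8:m, 9:m, 10:m, 11:m, 12:m edges: (0,5,pre); (1,3,pre); (3,0,post); (3,2,post); (5,1,post); (5,2,post); (8,2,at); (9,0,at); (10,2,at); (11,0,at); (12,2,at)
final:
nodes: 0:pl, 1:pl, 2:pl, 3:x1, 5:x2, 8:m, 9:m, 10:m, 11:m, 12:m
edges: (0,5,pre); (1,3,pre); (3,0,post); (3,2,post); (5,1,post); (5,2,post); (8,2,at); (9,0,at); (10,2,at); (11,0,at); (12,2,at)


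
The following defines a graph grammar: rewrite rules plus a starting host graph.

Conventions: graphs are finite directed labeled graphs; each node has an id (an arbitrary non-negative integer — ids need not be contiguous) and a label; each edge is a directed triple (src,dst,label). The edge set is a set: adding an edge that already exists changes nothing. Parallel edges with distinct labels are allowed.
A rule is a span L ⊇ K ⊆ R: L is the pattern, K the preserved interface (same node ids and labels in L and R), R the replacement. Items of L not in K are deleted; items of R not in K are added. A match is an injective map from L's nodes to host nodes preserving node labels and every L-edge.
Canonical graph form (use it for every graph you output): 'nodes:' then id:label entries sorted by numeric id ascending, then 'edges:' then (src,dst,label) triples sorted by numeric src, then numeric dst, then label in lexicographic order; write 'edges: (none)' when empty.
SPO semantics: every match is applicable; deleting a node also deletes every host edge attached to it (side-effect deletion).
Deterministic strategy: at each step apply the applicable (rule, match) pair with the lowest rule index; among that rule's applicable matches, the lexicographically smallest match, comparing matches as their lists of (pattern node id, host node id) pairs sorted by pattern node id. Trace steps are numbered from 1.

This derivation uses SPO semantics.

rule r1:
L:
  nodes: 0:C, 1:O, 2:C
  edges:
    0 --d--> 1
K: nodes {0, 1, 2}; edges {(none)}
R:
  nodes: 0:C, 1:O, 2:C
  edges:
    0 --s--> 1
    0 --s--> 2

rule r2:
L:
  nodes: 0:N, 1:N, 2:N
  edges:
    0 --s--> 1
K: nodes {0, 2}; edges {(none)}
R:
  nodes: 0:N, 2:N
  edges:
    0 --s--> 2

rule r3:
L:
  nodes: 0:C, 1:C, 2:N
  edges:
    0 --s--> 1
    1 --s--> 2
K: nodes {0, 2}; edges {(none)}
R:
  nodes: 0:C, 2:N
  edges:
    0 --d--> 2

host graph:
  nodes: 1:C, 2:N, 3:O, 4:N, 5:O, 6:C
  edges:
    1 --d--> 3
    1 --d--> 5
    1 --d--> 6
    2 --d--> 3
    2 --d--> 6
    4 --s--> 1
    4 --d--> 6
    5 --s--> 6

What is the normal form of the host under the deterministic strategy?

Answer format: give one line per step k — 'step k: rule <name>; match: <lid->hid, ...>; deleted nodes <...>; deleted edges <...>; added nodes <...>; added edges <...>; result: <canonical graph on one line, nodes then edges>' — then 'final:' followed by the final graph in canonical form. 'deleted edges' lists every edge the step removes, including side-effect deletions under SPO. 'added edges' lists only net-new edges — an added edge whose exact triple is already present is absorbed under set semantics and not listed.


step 1: rule r1; match: 0->1, 1->3, 2->6; deleted nodes (none); deleted edges (1,3,d); added nodes (none); added edges (1,3,s); (1,6,s); result: nodes: 1:C, 2:N, 3:O, 4:N, 5:O, 6:C edges: (1,3,s); (1,5,d); (1,6,d); (1,6,s); (2,3,d); (2,6,d); (4,1,s); (4,6,d); (5,6,s)
step 2: rule r1; match: 0->1, 1->5, 2->6; deleted nodes (none); deleted edges (1,5,d); added nodes (none); added edges (1,5,s); result: nodes: 1:C, 2:N, 3:O, 4:N, 5:O, 6:C edges: (1,3,s); (1,5,s); (1,6,d); (1,6,s); (2,3,d); (2,6,d); (4,1,s); (4,6,d); (5,6,s)
final:
nodes: 1:C, 2:N, 3:O, 4:N, 5:O, 6:C
edges: (1,3,s); (1,5,s); (1,6,d); (1,6,s); (2,3,d); (2,6,d); (4,1,s); (4,6,d); (5,6,s)


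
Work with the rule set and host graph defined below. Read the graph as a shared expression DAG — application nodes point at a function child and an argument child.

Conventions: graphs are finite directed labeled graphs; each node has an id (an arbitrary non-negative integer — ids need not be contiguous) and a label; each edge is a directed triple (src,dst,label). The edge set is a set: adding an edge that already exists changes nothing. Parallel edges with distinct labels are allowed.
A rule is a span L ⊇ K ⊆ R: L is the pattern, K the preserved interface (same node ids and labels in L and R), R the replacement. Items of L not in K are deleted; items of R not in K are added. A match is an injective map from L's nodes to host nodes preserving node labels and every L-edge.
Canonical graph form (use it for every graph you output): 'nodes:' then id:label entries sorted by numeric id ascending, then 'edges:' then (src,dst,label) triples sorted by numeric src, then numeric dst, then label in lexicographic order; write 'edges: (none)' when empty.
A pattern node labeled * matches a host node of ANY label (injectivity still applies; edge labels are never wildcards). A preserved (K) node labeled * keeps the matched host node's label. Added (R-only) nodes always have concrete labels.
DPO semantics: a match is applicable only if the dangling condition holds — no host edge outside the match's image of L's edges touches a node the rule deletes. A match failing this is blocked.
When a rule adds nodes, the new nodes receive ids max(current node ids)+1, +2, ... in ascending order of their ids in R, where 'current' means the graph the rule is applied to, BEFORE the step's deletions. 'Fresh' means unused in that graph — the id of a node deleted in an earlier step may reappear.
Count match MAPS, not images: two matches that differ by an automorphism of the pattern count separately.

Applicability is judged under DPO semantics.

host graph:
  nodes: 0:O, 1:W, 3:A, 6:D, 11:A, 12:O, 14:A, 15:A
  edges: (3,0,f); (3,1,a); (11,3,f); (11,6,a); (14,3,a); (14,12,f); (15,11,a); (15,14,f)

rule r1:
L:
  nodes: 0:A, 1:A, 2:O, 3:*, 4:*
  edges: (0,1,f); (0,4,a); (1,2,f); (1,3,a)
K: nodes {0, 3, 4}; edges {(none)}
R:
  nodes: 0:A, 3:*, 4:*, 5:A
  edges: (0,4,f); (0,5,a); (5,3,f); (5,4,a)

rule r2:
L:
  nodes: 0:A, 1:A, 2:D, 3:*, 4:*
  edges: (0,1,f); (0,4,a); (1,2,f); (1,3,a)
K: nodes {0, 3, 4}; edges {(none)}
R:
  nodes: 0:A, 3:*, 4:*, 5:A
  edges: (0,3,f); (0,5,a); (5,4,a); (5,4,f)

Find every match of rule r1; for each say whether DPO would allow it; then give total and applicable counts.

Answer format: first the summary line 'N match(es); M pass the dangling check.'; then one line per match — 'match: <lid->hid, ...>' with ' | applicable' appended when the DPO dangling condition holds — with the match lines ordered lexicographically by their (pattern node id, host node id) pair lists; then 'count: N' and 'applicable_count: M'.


2 match(es); 1 pass the dangling check.
match: 0->11, 1->3, 2->0, 3->1, 4->6
match: 0->15, 1->14, 2->12, 3->3, 4->11 | applicable
count: 2
applicable_count: 1


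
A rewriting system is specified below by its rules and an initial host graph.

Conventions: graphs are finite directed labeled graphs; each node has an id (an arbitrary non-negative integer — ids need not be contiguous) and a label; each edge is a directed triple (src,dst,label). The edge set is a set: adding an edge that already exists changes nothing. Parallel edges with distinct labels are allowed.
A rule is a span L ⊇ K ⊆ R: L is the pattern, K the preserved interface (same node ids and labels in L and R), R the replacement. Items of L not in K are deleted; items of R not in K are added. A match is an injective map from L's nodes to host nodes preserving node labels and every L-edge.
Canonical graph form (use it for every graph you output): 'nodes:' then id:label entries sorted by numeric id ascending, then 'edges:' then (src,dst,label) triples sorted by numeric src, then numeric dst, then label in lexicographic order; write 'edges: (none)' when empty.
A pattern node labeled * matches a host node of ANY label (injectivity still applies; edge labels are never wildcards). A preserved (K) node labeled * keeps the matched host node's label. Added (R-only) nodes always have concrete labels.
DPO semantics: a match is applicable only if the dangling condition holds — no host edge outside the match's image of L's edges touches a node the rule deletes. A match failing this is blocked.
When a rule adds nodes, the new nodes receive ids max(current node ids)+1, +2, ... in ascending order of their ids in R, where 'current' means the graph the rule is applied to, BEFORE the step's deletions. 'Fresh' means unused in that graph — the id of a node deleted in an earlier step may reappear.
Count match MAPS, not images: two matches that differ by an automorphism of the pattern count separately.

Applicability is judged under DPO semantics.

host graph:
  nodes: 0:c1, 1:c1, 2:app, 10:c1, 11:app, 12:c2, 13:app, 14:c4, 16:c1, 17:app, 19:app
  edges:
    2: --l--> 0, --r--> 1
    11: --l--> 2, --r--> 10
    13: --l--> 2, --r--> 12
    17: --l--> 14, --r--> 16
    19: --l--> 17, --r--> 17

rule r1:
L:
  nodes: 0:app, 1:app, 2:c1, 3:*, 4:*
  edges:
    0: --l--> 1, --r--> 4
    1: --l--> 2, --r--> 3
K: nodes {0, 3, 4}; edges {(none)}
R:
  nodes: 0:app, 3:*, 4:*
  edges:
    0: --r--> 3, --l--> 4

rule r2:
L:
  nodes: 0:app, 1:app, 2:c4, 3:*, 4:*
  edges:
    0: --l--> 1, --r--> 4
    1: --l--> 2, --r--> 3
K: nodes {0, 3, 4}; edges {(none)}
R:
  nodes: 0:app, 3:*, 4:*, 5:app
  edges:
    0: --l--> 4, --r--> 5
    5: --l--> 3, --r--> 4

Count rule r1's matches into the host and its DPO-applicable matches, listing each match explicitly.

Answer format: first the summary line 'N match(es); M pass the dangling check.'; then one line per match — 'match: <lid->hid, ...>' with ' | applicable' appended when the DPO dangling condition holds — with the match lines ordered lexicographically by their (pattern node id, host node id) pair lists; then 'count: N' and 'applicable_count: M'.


2 match(es); 0 pass the dangling check.
match: 0->11, 1->2, 2->0, 3->1, 4->10
match: 0->13, 1->2, 2->0, 3->1, 4->12
count: 2
applicable_count: 0


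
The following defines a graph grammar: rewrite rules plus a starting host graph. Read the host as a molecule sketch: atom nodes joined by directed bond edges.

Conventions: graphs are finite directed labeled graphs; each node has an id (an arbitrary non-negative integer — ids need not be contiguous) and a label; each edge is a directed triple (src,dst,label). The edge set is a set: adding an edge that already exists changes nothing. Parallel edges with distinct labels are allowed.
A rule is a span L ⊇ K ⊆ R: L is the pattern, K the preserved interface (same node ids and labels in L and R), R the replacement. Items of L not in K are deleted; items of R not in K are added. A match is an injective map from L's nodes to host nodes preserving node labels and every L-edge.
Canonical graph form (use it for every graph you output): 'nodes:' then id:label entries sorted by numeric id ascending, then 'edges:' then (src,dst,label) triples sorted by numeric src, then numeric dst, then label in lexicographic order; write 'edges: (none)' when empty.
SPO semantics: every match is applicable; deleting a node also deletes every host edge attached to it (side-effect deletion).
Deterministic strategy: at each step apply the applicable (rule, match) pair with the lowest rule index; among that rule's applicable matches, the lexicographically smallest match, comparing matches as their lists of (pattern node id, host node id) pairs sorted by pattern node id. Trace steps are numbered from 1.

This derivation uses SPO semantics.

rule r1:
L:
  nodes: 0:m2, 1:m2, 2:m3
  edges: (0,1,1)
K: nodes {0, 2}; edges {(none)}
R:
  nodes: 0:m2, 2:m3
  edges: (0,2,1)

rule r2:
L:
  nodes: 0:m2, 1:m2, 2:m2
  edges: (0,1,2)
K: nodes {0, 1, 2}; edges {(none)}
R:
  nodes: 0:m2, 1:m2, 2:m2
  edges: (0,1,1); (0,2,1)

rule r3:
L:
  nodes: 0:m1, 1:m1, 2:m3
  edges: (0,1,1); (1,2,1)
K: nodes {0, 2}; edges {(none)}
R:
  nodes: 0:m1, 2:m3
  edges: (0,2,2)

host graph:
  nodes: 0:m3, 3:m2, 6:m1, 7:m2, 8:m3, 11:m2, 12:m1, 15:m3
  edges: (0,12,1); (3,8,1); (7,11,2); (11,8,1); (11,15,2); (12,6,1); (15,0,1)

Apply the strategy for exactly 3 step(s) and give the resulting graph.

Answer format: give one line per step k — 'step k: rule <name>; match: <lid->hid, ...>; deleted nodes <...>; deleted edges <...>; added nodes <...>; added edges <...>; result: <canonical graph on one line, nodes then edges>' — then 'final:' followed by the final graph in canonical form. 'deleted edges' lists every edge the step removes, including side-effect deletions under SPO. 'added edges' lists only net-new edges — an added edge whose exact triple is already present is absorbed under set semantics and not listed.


step 1: rule r2; match: 0->7, 1->11, 2->3; deleted nodes (none); deleted edges (7,11,2); added nodes (none); added edges (7,3,1); (7,11,1); result: nodes: 0:m3, 3:m2, 6:m1, 7:m2, 8:m3, 11:m2, 12:m1, 15:m3 edges: (0,12,1); (3,8,1); (7,3,1); (7,11,1); (11,8,1); (11,15,2); (12,6,1); (15,0,1)
step 2: rule r1; match: 0->7, 1->3, 2->0; deleted nodes 3; deleted edges (3,8,1); (7,3,1); added nodes (none); added edges (7,0,1); result: nodes: 0:m3, 6:m1, 7:m2, 8:m3, 11:m2, 12:m1, 15:m3 edges: (0,12,1); (7,0,1); (7,11,1); (11,8,1); (11,15,2); (12,6,1); (15,0,1)
step 3: rule r1; match: 0->7, 1->11, 2->0; deleted nodes 11; deleted edges (7,11,1); (11,8,1); (11,15,2); added nodes (none); added edges (none); result: nodes: 0:m3, 6:m1, 7:m2, 8:m3, 12:m1, 15:m3 edges: (0,12,1); (7,0,1); (12,6,1); (15,0,1)
final:
nodes: 0:m3, 6:m1, 7:m2, 8:m3, 12:m1, 15:m3
edges: (0,12,1); (7,0,1); (12,6,1); (15,0,1)


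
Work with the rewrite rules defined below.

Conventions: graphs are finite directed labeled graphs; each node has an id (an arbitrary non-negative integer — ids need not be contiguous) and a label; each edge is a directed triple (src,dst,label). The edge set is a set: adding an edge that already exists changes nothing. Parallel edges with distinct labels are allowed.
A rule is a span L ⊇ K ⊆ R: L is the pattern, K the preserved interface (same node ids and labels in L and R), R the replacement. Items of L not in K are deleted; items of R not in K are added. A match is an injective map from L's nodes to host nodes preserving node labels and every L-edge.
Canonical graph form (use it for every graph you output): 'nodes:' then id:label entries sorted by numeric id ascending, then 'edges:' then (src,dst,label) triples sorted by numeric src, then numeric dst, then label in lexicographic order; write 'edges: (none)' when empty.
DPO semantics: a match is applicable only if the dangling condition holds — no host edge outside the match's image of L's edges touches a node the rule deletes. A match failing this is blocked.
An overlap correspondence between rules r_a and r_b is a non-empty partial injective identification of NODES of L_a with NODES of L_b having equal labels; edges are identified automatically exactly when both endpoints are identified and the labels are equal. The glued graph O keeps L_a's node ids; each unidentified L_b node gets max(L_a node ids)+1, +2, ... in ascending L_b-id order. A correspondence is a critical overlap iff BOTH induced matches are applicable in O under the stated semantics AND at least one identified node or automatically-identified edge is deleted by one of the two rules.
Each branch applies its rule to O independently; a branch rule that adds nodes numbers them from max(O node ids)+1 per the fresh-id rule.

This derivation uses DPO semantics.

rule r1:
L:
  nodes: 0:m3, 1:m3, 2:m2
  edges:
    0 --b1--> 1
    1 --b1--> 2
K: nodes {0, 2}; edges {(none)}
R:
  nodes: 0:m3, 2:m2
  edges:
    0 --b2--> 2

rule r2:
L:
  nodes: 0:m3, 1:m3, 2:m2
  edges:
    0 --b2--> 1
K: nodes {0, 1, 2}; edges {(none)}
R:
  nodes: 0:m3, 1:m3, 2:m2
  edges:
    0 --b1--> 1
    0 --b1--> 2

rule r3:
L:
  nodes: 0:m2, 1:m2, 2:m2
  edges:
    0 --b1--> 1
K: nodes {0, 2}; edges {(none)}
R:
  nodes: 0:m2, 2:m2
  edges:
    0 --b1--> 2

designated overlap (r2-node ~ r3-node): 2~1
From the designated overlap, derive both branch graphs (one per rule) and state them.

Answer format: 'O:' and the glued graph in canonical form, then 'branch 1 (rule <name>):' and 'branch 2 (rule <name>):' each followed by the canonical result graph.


O:
nodes: 0:m3, 1:m3, 2:m2, 3:m2, 4:m2
edges: (0,1,b2); (3,2,b1)
branch 1 (rule r2):
nodes: 0:m3, 1:m3, 2:m2, 3:m2, 4:m2
edges: (0,1,b1); (0,2,b1); (3,2,b1)
branch 2 (rule r3):
nodes: 0:m3, 1:m3, 3:m2, 4:m2
edges: (0,1,b2); (3,4,b1)


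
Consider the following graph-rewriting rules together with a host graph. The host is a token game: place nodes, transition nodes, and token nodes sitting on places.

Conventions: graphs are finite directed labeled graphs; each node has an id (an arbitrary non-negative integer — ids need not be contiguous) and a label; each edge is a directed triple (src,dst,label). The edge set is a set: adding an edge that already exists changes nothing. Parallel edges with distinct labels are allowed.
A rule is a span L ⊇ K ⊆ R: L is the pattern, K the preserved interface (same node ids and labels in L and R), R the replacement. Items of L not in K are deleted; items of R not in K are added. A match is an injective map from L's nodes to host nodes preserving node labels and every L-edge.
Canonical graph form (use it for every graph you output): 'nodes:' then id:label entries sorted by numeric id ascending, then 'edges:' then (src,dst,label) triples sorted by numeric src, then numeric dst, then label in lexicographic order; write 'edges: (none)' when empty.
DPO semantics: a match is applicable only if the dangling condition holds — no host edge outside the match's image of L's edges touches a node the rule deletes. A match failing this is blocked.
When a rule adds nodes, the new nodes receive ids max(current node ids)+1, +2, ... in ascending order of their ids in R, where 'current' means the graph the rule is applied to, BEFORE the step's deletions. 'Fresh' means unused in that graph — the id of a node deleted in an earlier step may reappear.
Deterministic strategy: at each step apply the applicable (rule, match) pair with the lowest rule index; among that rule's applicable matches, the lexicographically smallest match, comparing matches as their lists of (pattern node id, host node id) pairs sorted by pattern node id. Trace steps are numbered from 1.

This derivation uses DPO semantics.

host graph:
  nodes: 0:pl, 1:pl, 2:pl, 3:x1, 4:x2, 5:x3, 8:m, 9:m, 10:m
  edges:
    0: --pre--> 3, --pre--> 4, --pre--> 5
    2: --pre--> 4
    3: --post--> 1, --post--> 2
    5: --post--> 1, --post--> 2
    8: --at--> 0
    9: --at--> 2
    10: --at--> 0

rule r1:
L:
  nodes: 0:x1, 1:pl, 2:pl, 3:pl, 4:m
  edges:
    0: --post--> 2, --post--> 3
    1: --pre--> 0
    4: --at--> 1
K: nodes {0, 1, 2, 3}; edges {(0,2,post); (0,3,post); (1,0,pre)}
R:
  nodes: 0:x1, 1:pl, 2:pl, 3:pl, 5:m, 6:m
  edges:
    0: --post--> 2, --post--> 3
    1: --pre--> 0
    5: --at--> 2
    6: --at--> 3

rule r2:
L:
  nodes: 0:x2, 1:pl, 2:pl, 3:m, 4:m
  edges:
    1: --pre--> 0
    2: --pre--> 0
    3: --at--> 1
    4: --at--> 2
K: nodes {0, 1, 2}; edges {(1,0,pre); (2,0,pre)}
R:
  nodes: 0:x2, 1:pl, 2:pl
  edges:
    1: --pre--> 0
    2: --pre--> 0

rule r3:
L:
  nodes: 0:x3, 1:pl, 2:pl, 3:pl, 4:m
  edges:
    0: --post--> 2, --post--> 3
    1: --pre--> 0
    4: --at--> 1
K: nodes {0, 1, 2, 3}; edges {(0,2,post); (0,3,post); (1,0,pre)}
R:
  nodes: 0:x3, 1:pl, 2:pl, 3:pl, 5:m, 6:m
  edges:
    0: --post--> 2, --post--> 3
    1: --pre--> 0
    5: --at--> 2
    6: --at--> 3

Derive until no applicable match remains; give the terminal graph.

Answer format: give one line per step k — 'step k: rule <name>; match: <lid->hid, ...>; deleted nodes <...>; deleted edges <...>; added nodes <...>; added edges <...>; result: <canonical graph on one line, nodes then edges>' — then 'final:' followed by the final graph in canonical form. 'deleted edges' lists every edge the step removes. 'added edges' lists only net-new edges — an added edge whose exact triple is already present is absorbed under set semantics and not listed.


step 1: rule r1; match: 0->3, 1->0, 2->1, 3->2, 4->8; deleted nodes 8; deleted edges (8,0,at); added nodes 11, 12; added edges (11,1,at); (12,2,at); result: nodes: 0:pl, 1:pl, 2:pl, 3:x1, 4:x2, 5:x3, 9:m, 10:m, 11:m, 12:m edges: (0,3,pre); (0,4,pre); (0,5,pre); (2,4,pre); (3,1,post); (3,2,post); (5,1,post); (5,2,post); (9,2,at); (10,0,at); (11,1,at); (12,2,at)
step 2: rule r1; match: 0->3, 1->0, 2->1, 3->2, 4->10; deleted nodes 10; deleted edges (10,0,at); added nodes 13, 14; added edges (13,1,at); (14,2,at); result: nodes: 0:pl, 1:pl, 2:pl, 3:x1, 4:x2, 5:x3, 9:m, 11:m, 12:m, 13:m, 14:m edges: (0,3,pre); (0,4,pre); (0,5,pre); (2,4,pre); (3,1,post); (3,2,post); (5,1,post); (5,2,post); (9,2,at); (11,1,at); (12,2,at); (13,1,at); (14,2,at)
final:
nodes: 0:pl, 1:pl, 2:pl, 3:x1, 4:x2, 5:x3, 9:m, 11:m, 12:m, 13:m, 14:m
edges: (0,3,pre); (0,4,pre); (0,5,pre); (2,4,pre); (3,1,post); (3,2,post); (5,1,post); (5,2,post); (9,2,at); (11,1,at); (12,2,at); (13,1,at); (14,2,at)


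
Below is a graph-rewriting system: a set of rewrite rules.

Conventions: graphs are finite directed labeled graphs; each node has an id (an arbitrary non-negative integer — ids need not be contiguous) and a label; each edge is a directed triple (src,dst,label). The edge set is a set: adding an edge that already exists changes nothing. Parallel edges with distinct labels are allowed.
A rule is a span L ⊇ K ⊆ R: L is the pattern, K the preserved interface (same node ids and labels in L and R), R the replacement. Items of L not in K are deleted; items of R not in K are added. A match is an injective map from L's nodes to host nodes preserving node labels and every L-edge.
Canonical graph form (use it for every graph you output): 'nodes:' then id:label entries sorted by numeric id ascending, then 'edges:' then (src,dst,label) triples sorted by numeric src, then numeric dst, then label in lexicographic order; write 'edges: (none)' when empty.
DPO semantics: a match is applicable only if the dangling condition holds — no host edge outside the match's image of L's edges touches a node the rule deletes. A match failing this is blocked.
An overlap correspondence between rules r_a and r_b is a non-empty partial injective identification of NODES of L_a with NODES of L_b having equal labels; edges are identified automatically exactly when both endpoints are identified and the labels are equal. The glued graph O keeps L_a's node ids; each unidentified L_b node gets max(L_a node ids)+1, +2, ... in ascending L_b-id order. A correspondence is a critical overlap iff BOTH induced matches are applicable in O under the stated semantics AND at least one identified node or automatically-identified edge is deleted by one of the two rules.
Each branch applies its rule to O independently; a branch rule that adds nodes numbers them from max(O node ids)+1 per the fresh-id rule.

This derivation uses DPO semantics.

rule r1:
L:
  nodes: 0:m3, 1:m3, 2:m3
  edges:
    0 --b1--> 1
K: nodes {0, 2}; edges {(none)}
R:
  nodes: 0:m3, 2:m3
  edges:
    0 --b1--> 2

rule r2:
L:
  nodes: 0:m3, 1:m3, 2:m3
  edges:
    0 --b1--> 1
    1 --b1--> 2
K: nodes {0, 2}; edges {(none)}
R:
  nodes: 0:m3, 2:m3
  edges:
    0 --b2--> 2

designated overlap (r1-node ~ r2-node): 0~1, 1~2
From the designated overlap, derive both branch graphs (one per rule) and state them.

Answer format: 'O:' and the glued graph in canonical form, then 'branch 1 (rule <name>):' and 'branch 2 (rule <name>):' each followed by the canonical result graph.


O:
nodes: 0:m3, 1:m3, 2:m3, 3:m3
edges: (0,1,b1); (3,0,b1)
branch 1 (rule r1):
nodes: 0:m3, 2:m3, 3:m3
edges: (0,2,b1); (3,0,b1)
branch 2 (rule r2):
nodes: 1:m3, 2:m3, 3:m3
edges: (3,1,b2)


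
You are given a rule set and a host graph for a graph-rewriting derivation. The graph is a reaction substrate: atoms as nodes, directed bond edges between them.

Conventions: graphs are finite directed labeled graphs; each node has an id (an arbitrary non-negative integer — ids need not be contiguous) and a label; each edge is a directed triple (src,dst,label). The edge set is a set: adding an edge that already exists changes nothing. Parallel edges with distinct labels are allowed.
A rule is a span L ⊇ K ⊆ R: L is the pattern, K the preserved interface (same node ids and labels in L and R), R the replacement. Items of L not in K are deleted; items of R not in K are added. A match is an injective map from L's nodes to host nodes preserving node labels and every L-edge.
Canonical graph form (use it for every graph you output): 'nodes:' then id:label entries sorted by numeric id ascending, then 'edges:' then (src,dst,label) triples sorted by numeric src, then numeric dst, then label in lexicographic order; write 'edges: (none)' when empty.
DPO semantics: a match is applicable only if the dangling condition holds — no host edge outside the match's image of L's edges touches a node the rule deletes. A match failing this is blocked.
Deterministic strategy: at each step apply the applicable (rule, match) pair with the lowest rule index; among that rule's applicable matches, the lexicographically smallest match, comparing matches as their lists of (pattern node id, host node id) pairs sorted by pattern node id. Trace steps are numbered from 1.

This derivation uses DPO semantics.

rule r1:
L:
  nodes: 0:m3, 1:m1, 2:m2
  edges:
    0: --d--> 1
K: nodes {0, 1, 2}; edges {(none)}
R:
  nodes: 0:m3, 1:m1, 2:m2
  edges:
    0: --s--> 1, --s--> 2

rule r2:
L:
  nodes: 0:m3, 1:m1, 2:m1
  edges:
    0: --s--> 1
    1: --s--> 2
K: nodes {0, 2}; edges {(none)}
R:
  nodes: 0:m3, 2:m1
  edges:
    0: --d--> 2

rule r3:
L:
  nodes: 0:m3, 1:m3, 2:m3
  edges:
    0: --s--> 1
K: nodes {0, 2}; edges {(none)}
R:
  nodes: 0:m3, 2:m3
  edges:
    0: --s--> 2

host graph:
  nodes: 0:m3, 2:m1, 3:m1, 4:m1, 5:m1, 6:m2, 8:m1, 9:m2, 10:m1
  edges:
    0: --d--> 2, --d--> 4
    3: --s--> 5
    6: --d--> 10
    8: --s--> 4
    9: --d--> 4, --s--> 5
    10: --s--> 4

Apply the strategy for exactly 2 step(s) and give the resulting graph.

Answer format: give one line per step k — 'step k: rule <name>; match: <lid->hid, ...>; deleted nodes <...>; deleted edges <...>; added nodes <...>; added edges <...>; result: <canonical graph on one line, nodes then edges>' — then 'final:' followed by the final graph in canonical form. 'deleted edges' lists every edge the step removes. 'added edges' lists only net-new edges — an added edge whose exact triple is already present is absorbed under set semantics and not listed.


step 1: rule r1; match: 0->0, 1->2, 2->6; deleted nodes (none); deleted edges (0,2,d); added nodes (none); added edges (0,2,s); (0,6,s); result: nodes: 0:m3, 2:m1, 3:m1, 4:m1, 5:m1, 6:m2, 8:m1, 9:m2, 10:m1 edges: (0,2,s); (0,4,d); (0,6,s); (3,5,s); (6,10,d); (8,4,s); (9,4,d); (9,5,s); (10,4,s)
step 2: rule r1; match: 0->0, 1->4, 2->6; deleted nodes (none); deleted edges (0,4,d); added nodes (none); added edges (0,4,s); result: nodes: 0:m3, 2:m1, 3:m1, 4:m1, 5:m1, 6:m2, 8:m1, 9:m2, 10:m1 edges: (0,2,s); (0,4,s); (0,6,s); (3,5,s); (6,10,d); (8,4,s); (9,4,d); (9,5,s); (10,4,s)
final:
nodes: 0:m3, 2:m1, 3:m1, 4:m1, 5:m1, 6:m2, 8:m1, 9:m2, 10:m1
edges: (0,2,s); (0,4,s); (0,6,s); (3,5,s); (6,10,d); (8,4,s); (9,4,d); (9,5,s); (10,4,s)
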